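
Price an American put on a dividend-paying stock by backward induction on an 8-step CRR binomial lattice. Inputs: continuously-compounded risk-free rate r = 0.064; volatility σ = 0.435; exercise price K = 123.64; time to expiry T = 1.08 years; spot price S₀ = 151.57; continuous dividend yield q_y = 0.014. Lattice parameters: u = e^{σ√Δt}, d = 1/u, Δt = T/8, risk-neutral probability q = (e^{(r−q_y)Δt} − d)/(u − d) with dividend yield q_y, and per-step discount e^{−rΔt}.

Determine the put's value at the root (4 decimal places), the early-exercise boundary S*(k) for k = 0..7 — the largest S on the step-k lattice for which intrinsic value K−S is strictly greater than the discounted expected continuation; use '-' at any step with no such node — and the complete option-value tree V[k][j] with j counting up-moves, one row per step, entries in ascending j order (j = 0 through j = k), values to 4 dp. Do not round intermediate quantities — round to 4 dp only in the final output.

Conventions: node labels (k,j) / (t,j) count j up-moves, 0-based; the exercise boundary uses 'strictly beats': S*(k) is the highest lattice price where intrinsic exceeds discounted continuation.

price = 11.2701
boundary = - - - - 79.9763 68.1630 79.9763 93.8371
tree:
11.2701
16.5391 5.7932
23.6322 9.1909 2.2348
32.7224 14.2588 3.8932 0.4872
43.6637 21.5174 6.6909 0.9474 0.0000
55.4770 31.3545 11.3008 1.8420 0.0000 0.0000
65.5454 43.6637 18.6503 3.5816 0.0000 0.0000 0.0000
74.1266 55.4770 29.8029 6.9638 0.0000 0.0000 0.0000 0.0000
81.4403 65.5454 43.6637 13.5400 0.0000 0.0000 0.0000 0.0000 0.0000

params: Δt=0.13500 u=1.17331 d=0.85229 q=0.48123 e^(-rΔt)=0.99140
t_8 payoffs: 81.4403 65.5454 43.6637 13.5400 0.0000 0.0000 0.0000 0.0000 0.0000
t_7: node(7,0) S=49.5134 payoff=74.1266 vs cont=73.1565 → 74.1266 [stop]  node(7,1) S=68.1630 payoff=55.4770 vs cont=54.5421 → 55.4770 [stop]  node(7,2) S=93.8371 payoff=29.8029 vs cont=28.9165 → 29.8029 [stop]  node(7,3) S=129.1815 payoff=0.0000 vs cont=6.9638 → 6.9638 [wait]  node(7,4) S=177.8387 payoff=0.0000 vs cont=0.0000 → 0.0000 [wait]  node(7,5) S=244.8229 payoff=0.0000 vs cont=0.0000 → 0.0000 [wait]  node(7,6) S=337.0373 payoff=0.0000 vs cont=0.0000 → 0.0000 [wait]  node(7,7) S=463.9849 payoff=0.0000 vs cont=0.0000 → 0.0000 [wait]  ⇒ S*(7)=93.8371
t_6: node(6,0) S=58.0946 payoff=65.5454 vs cont=64.5915 → 65.5454 [stop]  node(6,1) S=79.9763 payoff=43.6637 vs cont=42.7510 → 43.6637 [stop]  node(6,2) S=110.1000 payoff=13.5400 vs cont=18.6503 → 18.6503 [wait]  node(6,3) S=151.5700 payoff=0.0000 vs cont=3.5816 → 3.5816 [wait]  node(6,4) S=208.6600 payoff=0.0000 vs cont=0.0000 → 0.0000 [wait]  node(6,5) S=287.2533 payoff=0.0000 vs cont=0.0000 → 0.0000 [wait]  node(6,6) S=395.4494 payoff=0.0000 vs cont=0.0000 → 0.0000 [wait]  ⇒ S*(6)=79.9763
t_5: node(5,0) S=68.1630 payoff=55.4770 vs cont=54.5421 → 55.4770 [stop]  node(5,1) S=93.8371 payoff=29.8029 vs cont=31.3545 → 31.3545 [wait]  node(5,2) S=129.1815 payoff=0.0000 vs cont=11.3008 → 11.3008 [wait]  node(5,3) S=177.8387 payoff=0.0000 vs cont=1.8420 → 1.8420 [wait]  node(5,4) S=244.8229 payoff=0.0000 vs cont=0.0000 → 0.0000 [wait]  node(5,5) S=337.0373 payoff=0.0000 vs cont=0.0000 → 0.0000 [wait]  ⇒ S*(5)=68.1630
t_4: node(4,0) S=79.9763 payoff=43.6637 vs cont=43.4913 → 43.6637 [stop]  node(4,1) S=110.1000 payoff=13.5400 vs cont=21.5174 → 21.5174 [wait]  node(4,2) S=151.5700 payoff=0.0000 vs cont=6.6909 → 6.6909 [wait]  node(4,3) S=208.6600 payoff=0.0000 vs cont=0.9474 → 0.9474 [wait]  node(4,4) S=287.2533 payoff=0.0000 vs cont=0.0000 → 0.0000 [wait]  ⇒ S*(4)=79.9763
t_3: node(3,0) S=93.8371 payoff=29.8029 vs cont=32.7224 → 32.7224 [wait]  node(3,1) S=129.1815 payoff=0.0000 vs cont=14.2588 → 14.2588 [wait]  node(3,2) S=177.8387 payoff=0.0000 vs cont=3.8932 → 3.8932 [wait]  node(3,3) S=244.8229 payoff=0.0000 vs cont=0.4872 → 0.4872 [wait]  ⇒ S*(3)=-
t_2: node(2,0) S=110.1000 payoff=13.5400 vs cont=23.6322 → 23.6322 [wait]  node(2,1) S=151.5700 payoff=0.0000 vs cont=9.1909 → 9.1909 [wait]  node(2,2) S=208.6600 payoff=0.0000 vs cont=2.2348 → 2.2348 [wait]  ⇒ S*(2)=-
t_1: node(1,0) S=129.1815 payoff=0.0000 vs cont=16.5391 → 16.5391 [wait]  node(1,1) S=177.8387 payoff=0.0000 vs cont=5.7932 → 5.7932 [wait]  ⇒ S*(1)=-
t_0: node(0,0) S=151.5700 payoff=0.0000 vs cont=11.2701 → 11.2701 [wait]  ⇒ S*(0)=-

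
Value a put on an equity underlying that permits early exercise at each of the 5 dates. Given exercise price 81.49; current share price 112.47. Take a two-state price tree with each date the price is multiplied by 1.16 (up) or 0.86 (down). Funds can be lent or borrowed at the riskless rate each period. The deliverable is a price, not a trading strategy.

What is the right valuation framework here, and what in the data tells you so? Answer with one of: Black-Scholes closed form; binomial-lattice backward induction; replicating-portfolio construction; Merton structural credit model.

framework: binomial-lattice backward induction

Key observation: the put (strike 81.49 on spot 112.47) is American-style on a 5-step discrete price model, so the early-exercise decision at every node requires stepwise backward valuation — a closed form cannot price the exercise right.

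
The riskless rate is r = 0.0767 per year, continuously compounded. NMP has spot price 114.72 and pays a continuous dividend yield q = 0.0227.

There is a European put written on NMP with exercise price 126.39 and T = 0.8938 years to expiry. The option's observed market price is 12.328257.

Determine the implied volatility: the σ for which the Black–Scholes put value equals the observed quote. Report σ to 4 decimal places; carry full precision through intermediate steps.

sigma = 0.2135

At σ = 0.2135 the Black–Scholes value reproduces the quote:
σ√T = 0.2135·√0.8938 = 0.201845
d₁ = (ln(S/K) + (r−q+σ²/2)T) / (σ√T) = (ln(114.72/126.39) + (0.0767−0.0227+0.2135²/2)·0.8938) / 0.201845 = (-0.096878 + 0.068636) / 0.201845 = -0.139920
d₂ = d₁ − σ√T = -0.139920 − 0.201845 = -0.341765
e^{−rT} = 0.933743
e^{−qT} = 0.979915
N(−d₁) = 0.555638,  N(−d₂) = 0.633736
V = K·e^{−rT}·N(−d₂) − S·e^{−qT}·N(−d₁) = 74.790815 − 62.462557 = 12.328257 (the quoted price), and the Black–Scholes price is strictly increasing in σ, so σ is unique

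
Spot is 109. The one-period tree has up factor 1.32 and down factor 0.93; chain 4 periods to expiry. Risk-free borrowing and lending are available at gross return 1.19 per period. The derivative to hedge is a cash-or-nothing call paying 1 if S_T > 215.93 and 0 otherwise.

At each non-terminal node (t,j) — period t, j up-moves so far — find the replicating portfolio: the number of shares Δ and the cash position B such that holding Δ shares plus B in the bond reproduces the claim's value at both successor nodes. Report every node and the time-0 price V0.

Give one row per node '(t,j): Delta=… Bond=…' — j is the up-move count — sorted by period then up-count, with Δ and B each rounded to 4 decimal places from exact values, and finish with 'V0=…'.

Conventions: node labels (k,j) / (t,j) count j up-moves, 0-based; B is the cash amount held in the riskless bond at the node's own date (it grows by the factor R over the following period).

(0,0): Delta=0.0062 Bond=-0.3807
(1,0): Delta=0.0079 Bond=-0.6289
(1,1): Delta=0.0056 Bond=-0.3652
(2,0): Delta=0.0000 Bond=0.0000
(2,1): Delta=0.0107 Bond=-1.1226
(2,2): Delta=0.0038 Bond=-0.0905
(3,0): Delta=0.0000 Bond=0.0000
(3,1): Delta=0.0000 Bond=0.0000
(3,2): Delta=0.0145 Bond=-2.0039
(3,3): Delta=0.0000 Bond=0.8403
V0=0.2955

The replicating-portfolio and risk-neutral prices coincide; use p* = (1.19−0.93)/(1.32−0.93) = 0.6667 for the latter.
Expiry values: V(4,0)=0.0000, V(4,1)=0.0000, V(4,2)=0.0000, V(4,3)=1.0000, V(4,4)=1.0000
Node (3,0) S=87.6749: V=(p*·0.0000+(1−p*)·0.0000)/1.19=0.0000; Δ=(0.0000−0.0000)/(115.7309−81.5377)=0.0000; B=V−Δ·S=0.0000
Node (3,1) S=124.4418: V=(p*·0.0000+(1−p*)·0.0000)/1.19=0.0000; Δ=(0.0000−0.0000)/(164.2632−115.7309)=0.0000; B=V−Δ·S=0.0000
Node (3,2) S=176.6271: V=(p*·1.0000+(1−p*)·0.0000)/1.19=0.5602; Δ=(1.0000−0.0000)/(233.1478−164.2632)=0.0145; B=V−Δ·S=-2.0039
Node (3,3) S=250.6965: V=(p*·1.0000+(1−p*)·1.0000)/1.19=0.8403; Δ=(1.0000−1.0000)/(330.9194−233.1478)=0.0000; B=V−Δ·S=0.8403
Node (2,0) S=94.2741: V=(p*·0.0000+(1−p*)·0.0000)/1.19=0.0000; Δ=(0.0000−0.0000)/(124.4418−87.6749)=0.0000; B=V−Δ·S=0.0000
Node (2,1) S=133.8084: V=(p*·0.5602+(1−p*)·0.0000)/1.19=0.3139; Δ=(0.5602−0.0000)/(176.6271−124.4418)=0.0107; B=V−Δ·S=-1.1226
Node (2,2) S=189.9216: V=(p*·0.8403+(1−p*)·0.5602)/1.19=0.6277; Δ=(0.8403−0.5602)/(250.6965−176.6271)=0.0038; B=V−Δ·S=-0.0905
Node (1,0) S=101.3700: V=(p*·0.3139+(1−p*)·0.0000)/1.19=0.1758; Δ=(0.3139−0.0000)/(133.8084−94.2741)=0.0079; B=V−Δ·S=-0.6289
Node (1,1) S=143.8800: V=(p*·0.6277+(1−p*)·0.3139)/1.19=0.4396; Δ=(0.6277−0.3139)/(189.9216−133.8084)=0.0056; B=V−Δ·S=-0.3652
Node (0,0) S=109.0000: V=(p*·0.4396+(1−p*)·0.1758)/1.19=0.2955; Δ=(0.4396−0.1758)/(143.8800−101.3700)=0.0062; B=V−Δ·S=-0.3807
Verification: the root portfolio costs Δ(0,0)·S0 + B(0,0) = 0.2955, matching V0.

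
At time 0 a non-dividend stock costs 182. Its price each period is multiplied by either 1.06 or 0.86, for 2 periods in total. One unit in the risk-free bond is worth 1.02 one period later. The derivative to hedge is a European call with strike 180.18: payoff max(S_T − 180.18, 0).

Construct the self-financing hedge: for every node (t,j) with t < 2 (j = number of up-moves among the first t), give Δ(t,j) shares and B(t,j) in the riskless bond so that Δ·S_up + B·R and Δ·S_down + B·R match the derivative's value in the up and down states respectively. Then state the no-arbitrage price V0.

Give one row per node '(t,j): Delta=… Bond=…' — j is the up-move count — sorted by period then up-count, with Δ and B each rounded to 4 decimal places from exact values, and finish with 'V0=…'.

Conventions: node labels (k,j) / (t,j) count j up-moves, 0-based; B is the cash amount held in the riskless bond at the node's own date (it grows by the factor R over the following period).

(0,0): Delta=0.5239 Bond=-80.3963
(1,0): Delta=0.0000 Bond=0.0000
(1,1): Delta=0.6302 Bond=-102.5053
V0=14.9574

Risk-neutral probability p* = (R−d)/(u−d) = (1.02−0.86)/(1.06−0.86) = 0.8000.
Expiry values: V(2,0)=0.0000, V(2,1)=0.0000, V(2,2)=24.3152
  t=1,j=0: stock 156.5200 → up 165.9112 (V=0.0000), down 134.6072 (V=0.0000). Price 0.0000; hedge Δ=0.0000, bond B=0.0000.
  t=1,j=1: stock 192.9200 → up 204.4952 (V=24.3152), down 165.9112 (V=0.0000). Price 19.0707; hedge Δ=0.6302, bond B=-102.5053.
  t=0,j=0: stock 182.0000 → up 192.9200 (V=19.0707), down 156.5200 (V=0.0000). Price 14.9574; hedge Δ=0.5239, bond B=-80.3963.
Verification: the root portfolio costs Δ(0,0)·S0 + B(0,0) = 14.9574, matching V0.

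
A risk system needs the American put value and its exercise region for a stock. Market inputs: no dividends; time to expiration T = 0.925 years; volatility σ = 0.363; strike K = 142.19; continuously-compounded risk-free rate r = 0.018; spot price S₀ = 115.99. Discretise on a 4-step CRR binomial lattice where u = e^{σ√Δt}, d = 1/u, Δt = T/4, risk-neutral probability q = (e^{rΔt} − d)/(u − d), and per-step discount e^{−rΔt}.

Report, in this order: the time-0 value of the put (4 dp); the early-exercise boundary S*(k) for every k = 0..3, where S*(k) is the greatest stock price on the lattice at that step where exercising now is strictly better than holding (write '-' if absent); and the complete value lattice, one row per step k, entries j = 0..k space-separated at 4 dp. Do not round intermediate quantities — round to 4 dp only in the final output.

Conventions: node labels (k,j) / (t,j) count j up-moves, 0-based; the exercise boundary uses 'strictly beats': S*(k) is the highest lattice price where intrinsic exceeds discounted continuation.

price = 33.4260
boundary = - - 81.8085 97.4114
tree:
33.4260
46.0429 19.4020
60.3815 30.1770 7.3439
73.4851 44.7786 13.8712 0.0000
84.4899 60.3815 26.2000 0.0000 0.0000

Δt=0.23125, u=1.19072, d=0.83983, q=0.46836, disc=e^(-rΔt)=0.99585
k=4 terminal: V=max(K-S,0) → 84.4899 60.3815 26.2000 0.0000 0.0000
k=3: j=0 S=68.7049 intr=73.4851 cont=72.8945 V=73.4851[EX]; j=1 S=97.4114 intr=44.7786 cont=44.1880 V=44.7786[EX]; j=2 S=138.1120 intr=4.0780 cont=13.8712 V=13.8712[hold]; j=3 S=195.8183 intr=0.0000 cont=0.0000 V=0.0000[hold]  S*(3)=97.4114
k=2: j=0 S=81.8085 intr=60.3815 cont=59.7908 V=60.3815[EX]; j=1 S=115.9900 intr=26.2000 cont=30.1770 V=30.1770[hold]; j=2 S=164.4532 intr=0.0000 cont=7.3439 V=7.3439[hold]  S*(2)=81.8085
k=1: j=0 S=97.4114 intr=44.7786 cont=46.0429 V=46.0429[hold]; j=1 S=138.1120 intr=4.0780 cont=19.4020 V=19.4020[hold]  S*(1)=-
k=0: j=0 S=115.9900 intr=26.2000 cont=33.4260 V=33.4260[hold]  S*(0)=-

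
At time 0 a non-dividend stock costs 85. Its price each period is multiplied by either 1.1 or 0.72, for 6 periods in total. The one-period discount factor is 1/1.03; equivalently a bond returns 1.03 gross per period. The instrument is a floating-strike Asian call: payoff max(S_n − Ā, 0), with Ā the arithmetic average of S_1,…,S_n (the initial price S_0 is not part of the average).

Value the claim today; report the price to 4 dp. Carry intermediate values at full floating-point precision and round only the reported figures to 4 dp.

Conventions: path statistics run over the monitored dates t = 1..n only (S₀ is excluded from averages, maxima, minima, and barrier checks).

Risk-neutral up-probability p* = (R−d)/(u−d) = (1.03−0.72)/(1.1−0.72) = 0.8158; the claim prices as the p*-weighted sum of path payoffs discounted by R^6.
Enumerate all 2^6 = 64 price paths (U = up ×1.1, D = down ×0.72); each path with k up-moves has probability p*^k·(1−p*)^(6−k).
DDDDDD: Ā=31.3536, payoff=0.0000, prob=0.000039
UDDDDD: Ā=47.9013, payoff=0.0000, prob=0.000173
DUDDDD: Ā=42.5179, payoff=0.0000, prob=0.000173
UUDDDD: Ā=64.9580, payoff=0.0000, prob=0.000766
DDUDDD: Ā=38.6419, payoff=0.0000, prob=0.000173
UDUDDD: Ā=59.0363, payoff=0.0000, prob=0.000766
DUUDDD: Ā=53.6530, payoff=0.0000, prob=0.000766
UUUDDD: Ā=81.9698, payoff=0.0000, prob=0.003394
DDDUDD: Ā=35.8512, payoff=0.0000, prob=0.000173
UDDUDD: Ā=54.7727, payoff=0.0000, prob=0.000766
DUDUDD: Ā=49.3894, payoff=0.0000, prob=0.000766
UUDUDD: Ā=75.4560, payoff=0.0000, prob=0.003394
DDUUDD: Ā=45.5134, payoff=0.0000, prob=0.000766
UDUUDD: Ā=69.5343, payoff=0.0000, prob=0.003394
DUUUDD: Ā=64.1510, payoff=0.0000, prob=0.003394
UUUUDD: Ā=98.0084, payoff=0.0000, prob=0.015029
DDDDUD: Ā=33.8419, payoff=0.0000, prob=0.000173
UDDDUD: Ā=51.7029, payoff=0.0000, prob=0.000766
DUDDUD: Ā=46.3196, payoff=0.0000, prob=0.000766
UUDDUD: Ā=70.7660, payoff=0.0000, prob=0.003394
DDUDUD: Ā=42.4436, payoff=0.0000, prob=0.000766
UDUDUD: Ā=64.8443, payoff=0.0000, prob=0.003394
DUUDUD: Ā=59.4610, payoff=0.0000, prob=0.003394
UUUDUD: Ā=90.8432, payoff=0.0000, prob=0.015029
DDDUUD: Ā=39.6528, payoff=0.0000, prob=0.000766
UDDUUD: Ā=60.5807, payoff=0.0000, prob=0.003394
DUDUUD: Ā=55.1974, payoff=0.0000, prob=0.003394
UUDUUD: Ā=84.3294, payoff=0.0000, prob=0.015029
DDUUUD: Ā=51.3214, payoff=0.0000, prob=0.003394
UDUUUD: Ā=78.4077, payoff=0.0000, prob=0.015029
DUUUUD: Ā=73.0244, payoff=0.0000, prob=0.015029
UUUUUD: Ā=111.5650, payoff=0.0000, prob=0.066559
DDDDDU: Ā=32.3952, payoff=0.0000, prob=0.000173
UDDDDU: Ā=49.4927, payoff=0.0000, prob=0.000766
DUDDDU: Ā=44.1093, payoff=0.0000, prob=0.000766
UUDDDU: Ā=67.3892, payoff=0.0000, prob=0.003394
DDUDDU: Ā=40.2333, payoff=0.0000, prob=0.000766
UDUDDU: Ā=61.4676, payoff=0.0000, prob=0.003394
DUUDDU: Ā=56.0842, payoff=0.0000, prob=0.003394
UUUDDU: Ā=85.6842, payoff=0.0000, prob=0.015029
DDDUDU: Ā=37.4426, payoff=0.0000, prob=0.000766
UDDUDU: Ā=57.2040, payoff=0.0000, prob=0.003394
DUDUDU: Ā=51.8206, payoff=0.0000, prob=0.003394
UUDUDU: Ā=79.1704, payoff=0.0000, prob=0.015029
DDUUDU: Ā=47.9446, payoff=0.0000, prob=0.003394
UDUUDU: Ā=73.2487, payoff=0.0000, prob=0.015029
DUUUDU: Ā=67.8654, payoff=0.0000, prob=0.015029
UUUUDU: Ā=103.6833, payoff=0.0000, prob=0.066559
DDDDUU: Ā=35.4333, payoff=0.0000, prob=0.000766
UDDDUU: Ā=54.1342, payoff=0.0000, prob=0.003394
DUDDUU: Ā=48.7508, payoff=0.0000, prob=0.003394
UUDDUU: Ā=74.4805, payoff=0.0000, prob=0.015029
DDUDUU: Ā=44.8748, payoff=0.0000, prob=0.003394
UDUDUU: Ā=68.5588, payoff=0.0000, prob=0.015029
DUUDUU: Ā=63.1755, payoff=1.3386, prob=0.015029
UUUDUU: Ā=96.5181, payoff=2.0452, prob=0.066559
DDDUUU: Ā=42.0841, payoff=0.1433, prob=0.003394
UDDUUU: Ā=64.2952, payoff=0.2189, prob=0.015029
DUDUUU: Ā=58.9119, payoff=5.6022, prob=0.015029
UUDUUU: Ā=90.0042, payoff=8.5590, prob=0.066559
DDUUUU: Ā=55.0359, payoff=9.4782, prob=0.015029
UDUUUU: Ā=84.0826, payoff=14.4807, prob=0.066559
DUUUUU: Ā=78.6992, payoff=19.8640, prob=0.066559
UUUUUU: Ā=120.2349, payoff=30.3478, prob=0.294760
Price = Σ prob·payoff / R^6 = 12.187587 / 1.194052 = 10.2069

price = 10.2069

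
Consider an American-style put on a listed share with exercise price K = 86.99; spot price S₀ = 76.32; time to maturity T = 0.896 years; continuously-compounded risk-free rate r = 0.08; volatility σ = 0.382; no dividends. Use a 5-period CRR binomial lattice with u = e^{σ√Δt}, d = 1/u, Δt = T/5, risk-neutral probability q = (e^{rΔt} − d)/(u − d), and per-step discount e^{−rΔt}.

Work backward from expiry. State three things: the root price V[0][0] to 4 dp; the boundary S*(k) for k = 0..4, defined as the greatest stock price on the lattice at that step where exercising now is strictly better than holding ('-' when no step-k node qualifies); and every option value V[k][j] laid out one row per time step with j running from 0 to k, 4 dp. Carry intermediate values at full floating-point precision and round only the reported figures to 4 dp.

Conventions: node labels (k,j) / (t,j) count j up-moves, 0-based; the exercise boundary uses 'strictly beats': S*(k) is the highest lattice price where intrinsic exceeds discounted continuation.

Δt=0.17920  u=1.17552  d=0.85069  q=0.50411  discount=0.98577
step 5 (expiry): payoffs max(K−S,0) = 52.9889 40.0059 22.0654 0.0000 0.0000 0.0000
step 4: (k=4,j=0): S=39.9689, K−S=47.0211, hold=45.7829 ⇒ V=47.0211 exercise | (k=4,j=1): S=55.2307, K−S=31.7593, hold=30.5211 ⇒ V=31.7593 exercise | (k=4,j=2): S=76.3200, K−S=10.6700, hold=10.7862 ⇒ V=10.7862 continue | (k=4,j=3): S=105.4621, K−S=0.0000, hold=0.0000 ⇒ V=0.0000 continue | (k=4,j=4): S=145.7319, K−S=0.0000, hold=0.0000 ⇒ V=0.0000 continue  boundary S*=55.2307
step 3: (k=3,j=0): S=46.9841, K−S=40.0059, hold=38.7677 ⇒ V=40.0059 exercise | (k=3,j=1): S=64.9246, K−S=22.0654, hold=20.8849 ⇒ V=22.0654 exercise | (k=3,j=2): S=89.7155, K−S=0.0000, hold=5.2726 ⇒ V=5.2726 continue | (k=3,j=3): S=123.9725, K−S=0.0000, hold=0.0000 ⇒ V=0.0000 continue  boundary S*=64.9246
step 2: (k=2,j=0): S=55.2307, K−S=31.7593, hold=30.5211 ⇒ V=31.7593 exercise | (k=2,j=1): S=76.3200, K−S=10.6700, hold=13.4064 ⇒ V=13.4064 continue | (k=2,j=2): S=105.4621, K−S=0.0000, hold=2.5774 ⇒ V=2.5774 continue  boundary S*=55.2307
step 1: (k=1,j=0): S=64.9246, K−S=22.0654, hold=22.1870 ⇒ V=22.1870 continue | (k=1,j=1): S=89.7155, K−S=0.0000, hold=7.8342 ⇒ V=7.8342 continue  boundary S*=-
step 0: (k=0,j=0): S=76.3200, K−S=10.6700, hold=14.7388 ⇒ V=14.7388 continue  boundary S*=-

price = 14.7388
boundary = - - 55.2307 64.9246 55.2307
tree:
14.7388
22.1870 7.8342
31.7593 13.4064 2.5774
40.0059 22.0654 5.2726 0.0000
47.0211 31.7593 10.7862 0.0000 0.0000
52.9889 40.0059 22.0654 0.0000 0.0000 0.0000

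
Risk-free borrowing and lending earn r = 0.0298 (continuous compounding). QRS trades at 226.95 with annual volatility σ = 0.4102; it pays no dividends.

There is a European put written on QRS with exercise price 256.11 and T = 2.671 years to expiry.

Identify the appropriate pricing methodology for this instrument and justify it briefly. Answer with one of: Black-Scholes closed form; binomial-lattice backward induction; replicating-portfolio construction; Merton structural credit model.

Key observation: everything needed for the exact continuous-time valuation of the European put on QRS (strike 256.11) is given, and no feature rules the closed form out.

framework: Black-Scholes closed form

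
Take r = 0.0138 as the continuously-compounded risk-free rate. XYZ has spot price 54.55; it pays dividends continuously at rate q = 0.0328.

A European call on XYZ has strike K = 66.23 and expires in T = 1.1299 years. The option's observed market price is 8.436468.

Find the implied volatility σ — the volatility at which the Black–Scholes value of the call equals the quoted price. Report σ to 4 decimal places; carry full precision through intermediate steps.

At σ = 0.5651 the Black–Scholes value reproduces the quote:
σ√T = 0.5651·√1.1299 = 0.600683
d₁ = (ln(S/K) + (r−q+σ²/2)T) / (σ√T) = (ln(54.55/66.23) + (0.0138−0.0328+0.5651²/2)·1.1299) / 0.600683 = (-0.194016 + 0.158942) / 0.600683 = -0.058390
d₂ = d₁ − σ√T = -0.058390 − 0.600683 = -0.659073
e^{−rT} = 0.984528
e^{−qT} = 0.963618
N(d₁) = 0.476719,  N(d₂) = 0.254924
V = S·e^{−qT}·N(d₁) − K·e^{−rT}·N(d₂) = 25.058895 − 16.622427 = 8.436468 (the observed quote) — the price is monotone increasing in volatility, hence this σ is the only solution

sigma = 0.5651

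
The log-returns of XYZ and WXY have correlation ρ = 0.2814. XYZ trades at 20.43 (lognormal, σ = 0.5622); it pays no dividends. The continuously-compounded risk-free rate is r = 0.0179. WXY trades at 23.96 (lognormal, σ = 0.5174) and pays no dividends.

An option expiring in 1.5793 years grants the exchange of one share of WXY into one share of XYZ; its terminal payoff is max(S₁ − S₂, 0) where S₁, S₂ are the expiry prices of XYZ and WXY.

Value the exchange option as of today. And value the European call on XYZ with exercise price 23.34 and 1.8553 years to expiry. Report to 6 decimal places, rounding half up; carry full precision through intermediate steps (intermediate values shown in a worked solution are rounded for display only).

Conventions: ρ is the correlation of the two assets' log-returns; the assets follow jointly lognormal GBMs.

exchange price = 5.378845
price(XYZ call K=23.34) = 5.390395

σ_eff = √(σ₁² + σ₂² − 2ρσ₁σ₂) = √(0.5622² + 0.5174² − 2·0.2814·0.5622·0.5174) = 0.648123
d₁ = (ln(S₁/S₂) + (q₂ − q₁ + σ_eff²/2)T) / (σ_eff√T) = (ln(20.43/23.96) + (0.0 − 0.0 + 0.210032)·1.5793) / 0.814497 = 0.211568
d₂ = d₁ − σ_eff√T = 0.211568 − 0.814497 = -0.602929
N(d₁) = 0.583778,  N(d₂) = 0.273278
V = S₁·e^{−q₁T}·N(d₁) − S₂·e^{−q₂T}·N(d₂) = 11.926583 − 6.547738 = 5.378845
[vanilla: XYZ call K=23.34]
σ√T = 0.5622·√1.8553 = 0.765769
d₁ = (ln(S/K) + (r+σ²/2)T) / (σ√T) = (ln(20.43/23.34) + (0.0179+0.5622²/2)·1.8553) / 0.765769 = (-0.133164 + 0.326411) / 0.765769 = 0.252357
d₂ = d₁ − σ√T = 0.252357 − 0.765769 = -0.513413
e^{−rT} = 0.967336
N(d₁) = 0.599617,  N(d₂) = 0.303831
price = S·N(d₁) − K·e^{−rT}·N(d₂) = 12.250181 − 6.859786 = 5.390395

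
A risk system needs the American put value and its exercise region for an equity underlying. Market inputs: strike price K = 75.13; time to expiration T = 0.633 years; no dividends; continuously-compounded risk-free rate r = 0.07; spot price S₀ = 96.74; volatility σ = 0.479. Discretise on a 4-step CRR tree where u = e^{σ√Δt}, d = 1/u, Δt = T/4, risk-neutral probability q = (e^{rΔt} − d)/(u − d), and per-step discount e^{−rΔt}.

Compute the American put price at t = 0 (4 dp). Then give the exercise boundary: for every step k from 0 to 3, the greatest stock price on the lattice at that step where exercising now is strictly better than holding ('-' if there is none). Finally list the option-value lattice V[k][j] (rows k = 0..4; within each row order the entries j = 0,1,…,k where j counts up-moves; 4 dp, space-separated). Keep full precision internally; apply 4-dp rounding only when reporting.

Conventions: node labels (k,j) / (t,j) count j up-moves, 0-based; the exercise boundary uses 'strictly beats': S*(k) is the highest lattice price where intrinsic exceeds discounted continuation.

Δt=0.15825, u=1.20991, d=0.82651, q=0.48156, disc=e^(-rΔt)=0.98898
k=4 terminal: V=max(K-S,0) → 29.9872 9.0459 0.0000 0.0000 0.0000
k=3: j=0 S=54.6188 intr=20.5112 cont=19.6835 V=20.5112[EX]; j=1 S=79.9561 intr=0.0000 cont=4.6381 V=4.6381[hold]; j=2 S=117.0471 intr=0.0000 cont=0.0000 V=0.0000[hold]; j=3 S=171.3443 intr=0.0000 cont=0.0000 V=0.0000[hold]  S*(3)=54.6188
k=2: j=0 S=66.0841 intr=9.0459 cont=12.7256 V=12.7256[hold]; j=1 S=96.7400 intr=0.0000 cont=2.3781 V=2.3781[hold]; j=2 S=141.6169 intr=0.0000 cont=0.0000 V=0.0000[hold]  S*(2)=-
k=1: j=0 S=79.9561 intr=0.0000 cont=7.6574 V=7.6574[hold]; j=1 S=117.0471 intr=0.0000 cont=1.2193 V=1.2193[hold]  S*(1)=-
k=0: j=0 S=96.7400 intr=0.0000 cont=4.5069 V=4.5069[hold]  S*(0)=-

price = 4.5069
boundary = - - - 54.6188
tree:
4.5069
7.6574 1.2193
12.7256 2.3781 0.0000
20.5112 4.6381 0.0000 0.0000
29.9872 9.0459 0.0000 0.0000 0.0000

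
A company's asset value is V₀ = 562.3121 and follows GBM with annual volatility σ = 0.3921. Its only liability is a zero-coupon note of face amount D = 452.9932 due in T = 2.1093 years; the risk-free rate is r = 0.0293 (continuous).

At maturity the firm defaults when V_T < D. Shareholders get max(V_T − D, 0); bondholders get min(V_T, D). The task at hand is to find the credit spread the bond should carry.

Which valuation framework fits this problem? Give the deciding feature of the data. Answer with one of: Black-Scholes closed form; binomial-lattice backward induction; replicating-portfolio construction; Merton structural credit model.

framework: Merton structural credit model

Key observation: the question is about default risk generated by asset-value dynamics against a debt face of 452.9932 — the structural framework prices exactly that.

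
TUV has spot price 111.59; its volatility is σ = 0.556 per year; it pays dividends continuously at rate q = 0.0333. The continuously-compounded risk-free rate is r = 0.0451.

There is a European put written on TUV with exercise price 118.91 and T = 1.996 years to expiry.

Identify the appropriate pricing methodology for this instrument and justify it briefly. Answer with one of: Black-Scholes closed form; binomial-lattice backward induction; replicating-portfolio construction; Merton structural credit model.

framework: Black-Scholes closed form

Key observation: the strike-118.91 put on TUV is European-exercise on a continuously-modelled lognormal underlying, so its value is a single closed-form evaluation.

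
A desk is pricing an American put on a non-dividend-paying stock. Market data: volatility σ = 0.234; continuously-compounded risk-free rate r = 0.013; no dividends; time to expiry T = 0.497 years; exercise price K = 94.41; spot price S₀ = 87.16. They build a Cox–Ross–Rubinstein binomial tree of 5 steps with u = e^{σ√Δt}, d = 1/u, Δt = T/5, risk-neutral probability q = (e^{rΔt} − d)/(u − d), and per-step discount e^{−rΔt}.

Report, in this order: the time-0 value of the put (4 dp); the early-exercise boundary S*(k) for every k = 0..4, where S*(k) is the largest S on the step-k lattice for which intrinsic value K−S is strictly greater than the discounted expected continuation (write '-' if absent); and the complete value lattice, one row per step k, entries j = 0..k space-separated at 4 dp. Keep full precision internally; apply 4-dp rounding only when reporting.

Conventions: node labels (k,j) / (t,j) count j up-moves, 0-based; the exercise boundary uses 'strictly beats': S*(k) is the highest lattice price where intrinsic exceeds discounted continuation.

price = 9.8108
boundary = - - 75.2033 80.9612 87.1600
tree:
9.8108
14.0483 5.4318
19.2067 8.7232 2.0248
24.5551 13.4488 3.8341 0.1494
29.5231 19.2067 7.2500 0.2935 0.0000
34.1378 24.5551 13.4488 0.5766 0.0000 0.0000

params: Δt=0.09940 u=1.07656 d=0.92888 q=0.49032 e^(-rΔt)=0.99871
t_5 payoffs: 34.1378 24.5551 13.4488 0.5766 0.0000 0.0000
t_4: node(4,0) S=64.8869 payoff=29.5231 vs cont=29.4012 → 29.5231 [stop]  node(4,1) S=75.2033 payoff=19.2067 vs cont=19.0847 → 19.2067 [stop]  node(4,2) S=87.1600 payoff=7.2500 vs cont=7.1281 → 7.2500 [stop]  node(4,3) S=101.0177 payoff=0.0000 vs cont=0.2935 → 0.2935 [wait]  node(4,4) S=117.0786 payoff=0.0000 vs cont=0.0000 → 0.0000 [wait]  ⇒ S*(4)=87.1600
t_3: node(3,0) S=69.8549 payoff=24.5551 vs cont=24.4332 → 24.5551 [stop]  node(3,1) S=80.9612 payoff=13.4488 vs cont=13.3268 → 13.4488 [stop]  node(3,2) S=93.8334 payoff=0.5766 vs cont=3.8341 → 3.8341 [wait]  node(3,3) S=108.7520 payoff=0.0000 vs cont=0.1494 → 0.1494 [wait]  ⇒ S*(3)=80.9612
t_2: node(2,0) S=75.2033 payoff=19.2067 vs cont=19.0847 → 19.2067 [stop]  node(2,1) S=87.1600 payoff=7.2500 vs cont=8.7232 → 8.7232 [wait]  node(2,2) S=101.0177 payoff=0.0000 vs cont=2.0248 → 2.0248 [wait]  ⇒ S*(2)=75.2033
t_1: node(1,0) S=80.9612 payoff=13.4488 vs cont=14.0483 → 14.0483 [wait]  node(1,1) S=93.8334 payoff=0.5766 vs cont=5.4318 → 5.4318 [wait]  ⇒ S*(1)=-
t_0: node(0,0) S=87.1600 payoff=7.2500 vs cont=9.8108 → 9.8108 [wait]  ⇒ S*(0)=-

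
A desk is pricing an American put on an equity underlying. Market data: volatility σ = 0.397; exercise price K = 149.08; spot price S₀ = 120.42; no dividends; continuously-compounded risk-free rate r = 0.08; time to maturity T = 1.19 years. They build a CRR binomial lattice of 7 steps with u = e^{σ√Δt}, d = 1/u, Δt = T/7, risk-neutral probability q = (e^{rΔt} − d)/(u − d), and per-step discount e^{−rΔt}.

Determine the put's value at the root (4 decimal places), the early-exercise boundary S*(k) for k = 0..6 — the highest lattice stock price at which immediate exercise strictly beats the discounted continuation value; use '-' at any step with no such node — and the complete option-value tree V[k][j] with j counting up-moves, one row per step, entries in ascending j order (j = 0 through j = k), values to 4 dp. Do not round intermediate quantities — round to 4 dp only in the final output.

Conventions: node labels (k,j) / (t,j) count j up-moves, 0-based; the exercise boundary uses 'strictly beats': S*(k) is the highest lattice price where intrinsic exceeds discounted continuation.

price = 33.9378
boundary = - 102.2375 86.8004 102.2375 86.8004 102.2375 120.4200
tree:
33.9378
46.8425 22.0026
62.2796 32.7079 11.9336
75.3858 46.8425 19.5132 4.7047
86.5131 62.2796 30.9109 8.6859 0.8651
95.9602 75.3858 46.8425 15.8759 1.7567 0.0000
103.9809 86.5131 62.2796 28.6600 3.5672 0.0000 0.0000
110.7905 95.9602 75.3858 46.8425 7.2438 0.0000 0.0000 0.0000

Δt=0.17000, u=1.17785, d=0.84901, q=0.50081, disc=e^(-rΔt)=0.98649
k=7 terminal: V=max(K-S,0) → 110.7905 95.9602 75.3858 46.8425 7.2438 0.0000 0.0000 0.0000
k=6: j=0 S=45.0991 intr=103.9809 cont=101.9672 V=103.9809[EX]; j=1 S=62.5669 intr=86.5131 cont=84.4993 V=86.5131[EX]; j=2 S=86.8004 intr=62.2796 cont=60.2659 V=62.2796[EX]; j=3 S=120.4200 intr=28.6600 cont=26.6462 V=28.6600[EX]; j=4 S=167.0612 intr=0.0000 cont=3.5672 V=3.5672[hold]; j=5 S=231.7675 intr=0.0000 cont=0.0000 V=0.0000[hold]; j=6 S=321.5360 intr=0.0000 cont=0.0000 V=0.0000[hold]  S*(6)=120.4200
k=5: j=0 S=53.1198 intr=95.9602 cont=93.9465 V=95.9602[EX]; j=1 S=73.6942 intr=75.3858 cont=73.3721 V=75.3858[EX]; j=2 S=102.2375 intr=46.8425 cont=44.8288 V=46.8425[EX]; j=3 S=141.8362 intr=7.2438 cont=15.8759 V=15.8759[hold]; j=4 S=196.7724 intr=0.0000 cont=1.7567 V=1.7567[hold]; j=5 S=272.9864 intr=0.0000 cont=0.0000 V=0.0000[hold]  S*(5)=102.2375
k=4: j=0 S=62.5669 intr=86.5131 cont=84.4993 V=86.5131[EX]; j=1 S=86.8004 intr=62.2796 cont=60.2659 V=62.2796[EX]; j=2 S=120.4200 intr=28.6600 cont=30.9109 V=30.9109[hold]; j=3 S=167.0612 intr=0.0000 cont=8.6859 V=8.6859[hold]; j=4 S=231.7675 intr=0.0000 cont=0.8651 V=0.8651[hold]  S*(4)=86.8004
k=3: j=0 S=73.6942 intr=75.3858 cont=73.3721 V=75.3858[EX]; j=1 S=102.2375 intr=46.8425 cont=45.9408 V=46.8425[EX]; j=2 S=141.8362 intr=7.2438 cont=19.5132 V=19.5132[hold]; j=3 S=196.7724 intr=0.0000 cont=4.7047 V=4.7047[hold]  S*(3)=102.2375
k=2: j=0 S=86.8004 intr=62.2796 cont=60.2659 V=62.2796[EX]; j=1 S=120.4200 intr=28.6600 cont=32.7079 V=32.7079[hold]; j=2 S=167.0612 intr=0.0000 cont=11.9336 V=11.9336[hold]  S*(2)=86.8004
k=1: j=0 S=102.2375 intr=46.8425 cont=46.8286 V=46.8425[EX]; j=1 S=141.8362 intr=7.2438 cont=22.0026 V=22.0026[hold]  S*(1)=102.2375
k=0: j=0 S=120.4200 intr=28.6600 cont=33.9378 V=33.9378[hold]  S*(0)=-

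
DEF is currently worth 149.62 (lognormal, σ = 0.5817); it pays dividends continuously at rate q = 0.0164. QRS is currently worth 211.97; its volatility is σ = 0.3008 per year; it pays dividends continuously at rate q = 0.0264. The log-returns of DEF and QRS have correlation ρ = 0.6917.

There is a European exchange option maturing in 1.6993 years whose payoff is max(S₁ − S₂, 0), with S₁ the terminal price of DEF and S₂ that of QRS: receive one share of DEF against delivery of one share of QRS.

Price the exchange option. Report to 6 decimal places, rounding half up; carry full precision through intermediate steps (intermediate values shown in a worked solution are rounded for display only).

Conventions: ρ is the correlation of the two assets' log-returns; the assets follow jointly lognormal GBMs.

σ_eff = √(σ₁² + σ₂² − 2ρσ₁σ₂) = √(0.5817² + 0.3008² − 2·0.6917·0.5817·0.3008) = 0.432197
d₁ = (ln(S₁/S₂) + (q₂ − q₁ + σ_eff²/2)T) / (σ_eff√T) = (ln(149.62/211.97) + (0.0264 − 0.0164 + 0.093397)·1.6993) / 0.563400 = -0.306430
d₂ = d₁ − σ_eff√T = -0.306430 − 0.563400 = -0.869831
N(d₁) = 0.379639,  N(d₂) = 0.192196
V = S₁·e^{−q₁T}·N(d₁) − S₂·e^{−q₂T}·N(d₂) = 55.240397 − 38.952618 = 16.287778
Key observation: no risk-free rate is needed — with the second asset as numeraire the exchange option is a call on the ratio S₁/S₂, and r cancels out of the value.

exchange price = 16.287778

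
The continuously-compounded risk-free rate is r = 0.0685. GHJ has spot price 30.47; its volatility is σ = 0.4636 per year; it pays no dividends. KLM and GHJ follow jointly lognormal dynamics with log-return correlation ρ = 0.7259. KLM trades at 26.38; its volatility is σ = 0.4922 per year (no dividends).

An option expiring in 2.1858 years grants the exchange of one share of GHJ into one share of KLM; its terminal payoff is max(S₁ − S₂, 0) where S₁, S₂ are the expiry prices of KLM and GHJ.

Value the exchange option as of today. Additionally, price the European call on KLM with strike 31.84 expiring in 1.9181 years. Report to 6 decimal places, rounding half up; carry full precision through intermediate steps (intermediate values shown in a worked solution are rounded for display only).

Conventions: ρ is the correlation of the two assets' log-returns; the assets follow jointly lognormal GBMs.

exchange price = 4.051596
price(KLM call K=31.84) = 6.497115

σ_eff = √(σ₁² + σ₂² − 2ρσ₁σ₂) = √(0.4922² + 0.4636² − 2·0.7259·0.4922·0.4636) = 0.354836
d₁ = (ln(S₁/S₂) + (q₂ − q₁ + σ_eff²/2)T) / (σ_eff√T) = (ln(26.38/30.47) + (0.0 − 0.0 + 0.062954)·2.1858) / 0.524605 = -0.012450
d₂ = d₁ − σ_eff√T = -0.012450 − 0.524605 = -0.537055
N(d₁) = 0.495033,  N(d₂) = 0.295615
V = S₁·e^{−q₁T}·N(d₁) − S₂·e^{−q₂T}·N(d₂) = 13.058982 − 9.007385 = 4.051596
[vanilla: KLM call K=31.84]
σ√T = 0.4922·√1.9181 = 0.681675
d₁ = (ln(S/K) + (r+σ²/2)T) / (σ√T) = (ln(26.38/31.84) + (0.0685+0.4922²/2)·1.9181) / 0.681675 = (-0.188117 + 0.363730) / 0.681675 = 0.257620
d₂ = d₁ − σ√T = 0.257620 − 0.681675 = -0.424055
e^{−rT} = 0.876876
N(d₁) = 0.601650,  N(d₂) = 0.335763
price = S·N(d₁) − K·e^{−rT}·N(d₂) = 15.871522 − 9.374407 = 6.497115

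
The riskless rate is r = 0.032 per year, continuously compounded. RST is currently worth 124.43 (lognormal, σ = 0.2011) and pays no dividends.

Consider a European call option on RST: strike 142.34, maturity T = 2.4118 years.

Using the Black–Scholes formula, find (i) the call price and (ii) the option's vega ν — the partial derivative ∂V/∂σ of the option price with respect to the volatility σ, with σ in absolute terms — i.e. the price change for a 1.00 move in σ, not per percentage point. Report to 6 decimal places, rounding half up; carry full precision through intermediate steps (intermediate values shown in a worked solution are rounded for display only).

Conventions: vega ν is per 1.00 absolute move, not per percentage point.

σ√T = 0.2011·√2.4118 = 0.312308
d₁ = (ln(S/K) + (r+σ²/2)T) / (σ√T) = (ln(124.43/142.34) + (0.032+0.2011²/2)·2.4118) / 0.312308 = (-0.134475 + 0.125946) / 0.312308 = -0.027312
d₂ = d₁ − σ√T = -0.027312 − 0.312308 = -0.339619
e^{−rT} = 0.925725
N(d₁) = 0.489106,  N(d₂) = 0.367072
Call price V = S·N(d₁) − K·e^{−rT}·N(d₂) = 60.859414 − 48.368208 = 12.491207
φ(d₁) = (1/√(2π))·e^{−d₁²/2} = 0.398794
ν = S·φ(d₁)·√T = 77.062632

price = 12.491207
ν = 77.062632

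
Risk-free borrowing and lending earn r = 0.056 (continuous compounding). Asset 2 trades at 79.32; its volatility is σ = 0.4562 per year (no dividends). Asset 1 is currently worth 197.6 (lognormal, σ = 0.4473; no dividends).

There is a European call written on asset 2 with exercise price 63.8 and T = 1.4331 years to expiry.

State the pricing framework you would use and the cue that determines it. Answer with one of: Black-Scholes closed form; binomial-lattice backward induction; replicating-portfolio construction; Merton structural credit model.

Key observation: a European claim on asset 2 (strike 63.8) — a lognormal (GBM) underlying with constant rate and volatility — has an exact closed-form value; no lattice or capital structure is involved.

framework: Black-Scholes closed form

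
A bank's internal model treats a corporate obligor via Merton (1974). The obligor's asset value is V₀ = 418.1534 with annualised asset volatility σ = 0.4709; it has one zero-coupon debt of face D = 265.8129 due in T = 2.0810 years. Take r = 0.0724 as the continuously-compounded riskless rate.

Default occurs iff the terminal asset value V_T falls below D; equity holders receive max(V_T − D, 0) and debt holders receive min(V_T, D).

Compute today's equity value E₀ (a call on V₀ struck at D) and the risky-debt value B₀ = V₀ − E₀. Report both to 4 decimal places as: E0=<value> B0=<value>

Apply the equity-as-call identities (strike 265.8129, horizon 2.0810 years):
d₁ = [ln(V₀/D) + (r + σ²/2)T] / (σ√T)
   = [ln(418.1534/265.8129) + (0.0724 + 0.5·0.4709²)·2.0810] / (0.4709·√2.0810)
   = [0.453056 + 0.381392] / 0.679305 = 1.228385
d₂ = d₁ − σ√T = 1.228385 − 0.679305 = 0.549080
N(d₁) = 0.890349,  N(d₂) = 0.708525,  e^(−rT) = 0.860136
E₀ = V₀·N(d₁) − D·e^(−rT)·N(d₂)
   = 418.1534·0.890349 − 265.8129·0.860136·0.708525 = 210.308570
B₀ = V₀ − E₀ = 418.1534 − 210.308570 = 207.844830

E0=210.3086 B0=207.8448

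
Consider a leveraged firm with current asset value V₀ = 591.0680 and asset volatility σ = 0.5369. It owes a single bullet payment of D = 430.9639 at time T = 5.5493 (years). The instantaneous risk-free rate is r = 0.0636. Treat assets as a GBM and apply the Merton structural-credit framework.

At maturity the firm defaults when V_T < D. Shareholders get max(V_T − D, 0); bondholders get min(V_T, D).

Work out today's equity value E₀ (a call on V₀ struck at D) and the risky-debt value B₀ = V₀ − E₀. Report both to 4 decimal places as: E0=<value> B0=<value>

E0=379.5835 B0=211.4845

Apply the equity-as-call identities (strike 430.9639, horizon 5.5493 years):
d₁ = [ln(V₀/D) + (r + σ²/2)T] / (σ√T)
   = [ln(591.0680/430.9639) + (0.0636 + 0.5·0.5369²)·5.5493] / (0.5369·√5.5493)
   = [0.315907 + 1.152761] / 1.264773 = 1.161210
d₂ = d₁ − σ√T = 1.161210 − 1.264773 = -0.103562
N(d₁) = 0.877222,  N(d₂) = 0.458758,  e^(−rT) = 0.702623
E₀ = V₀·N(d₁) − D·e^(−rT)·N(d₂)
   = 591.0680·0.877222 − 430.9639·0.702623·0.458758 = 379.583461
B₀ = V₀ − E₀ = 591.0680 − 379.583461 = 211.484539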